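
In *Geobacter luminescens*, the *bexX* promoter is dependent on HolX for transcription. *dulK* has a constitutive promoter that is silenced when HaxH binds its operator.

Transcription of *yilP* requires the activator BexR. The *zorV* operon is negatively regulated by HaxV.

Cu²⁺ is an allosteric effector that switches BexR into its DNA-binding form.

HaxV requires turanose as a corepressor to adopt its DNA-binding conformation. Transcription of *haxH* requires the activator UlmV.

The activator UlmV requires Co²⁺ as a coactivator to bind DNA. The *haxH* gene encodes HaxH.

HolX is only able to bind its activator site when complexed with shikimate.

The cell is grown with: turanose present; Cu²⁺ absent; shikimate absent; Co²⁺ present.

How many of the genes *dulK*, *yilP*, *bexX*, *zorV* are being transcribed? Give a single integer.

0

Co²⁺ is present, so UlmV is active.
No repressor is bound and UlmV is active, so *haxH* is transcribed.
So HaxH is produced and active.
With repressor HaxH bound, *dulK* is not transcribed.
→ *dulK* is OFF.
Cu²⁺ is absent, so BexR is inactive.
Required activator BexR is absent, so *yilP* is not transcribed.
→ *yilP* is OFF.
Shikimate is absent, so HolX is inactive.
Required activator HolX is absent, so *bexX* is not transcribed.
→ *bexX* is OFF.
Turanose is present, so HaxV is active.
With repressor HaxV bound, *zorV* is not transcribed.
→ *zorV* is OFF.
0 of the 4 genes are transcribed.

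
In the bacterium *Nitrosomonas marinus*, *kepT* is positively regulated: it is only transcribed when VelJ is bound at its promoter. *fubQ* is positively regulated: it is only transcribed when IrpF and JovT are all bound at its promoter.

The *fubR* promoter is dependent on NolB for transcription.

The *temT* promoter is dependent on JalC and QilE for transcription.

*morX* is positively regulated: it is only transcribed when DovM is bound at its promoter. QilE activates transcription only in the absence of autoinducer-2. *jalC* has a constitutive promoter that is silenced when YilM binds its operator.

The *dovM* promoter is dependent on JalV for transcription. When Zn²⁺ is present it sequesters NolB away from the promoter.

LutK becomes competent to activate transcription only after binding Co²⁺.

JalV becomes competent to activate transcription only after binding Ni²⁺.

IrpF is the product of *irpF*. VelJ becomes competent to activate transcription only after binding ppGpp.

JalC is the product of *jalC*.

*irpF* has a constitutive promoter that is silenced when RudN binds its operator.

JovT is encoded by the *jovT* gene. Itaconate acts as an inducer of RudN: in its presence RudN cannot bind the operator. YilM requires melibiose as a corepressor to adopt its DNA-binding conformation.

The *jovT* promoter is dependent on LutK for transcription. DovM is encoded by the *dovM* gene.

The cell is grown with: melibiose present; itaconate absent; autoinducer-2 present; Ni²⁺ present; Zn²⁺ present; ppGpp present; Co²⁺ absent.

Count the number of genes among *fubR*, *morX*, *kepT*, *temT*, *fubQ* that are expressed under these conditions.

2

Zn²⁺ is present, so NolB is inactive.
Required activator NolB is absent, so *fubR* is not transcribed.
→ *fubR* is OFF.
Ni²⁺ is present, so JalV is active.
No repressor is bound and JalV is active, so *dovM* is transcribed.
So DovM is produced and active.
No repressor is bound and DovM is active, so *morX* is transcribed.
→ *morX* is ON.
ppGpp is present, so VelJ is active.
No repressor is bound and VelJ is active, so *kepT* is transcribed.
→ *kepT* is ON.
Melibiose is present, so YilM is active.
With repressor YilM bound, *jalC* is not transcribed.
So JalC is not produced.
Autoinducer-2 is present, so QilE is inactive.
Required activator JalC is absent, so *temT* is not transcribed.
→ *temT* is OFF.
Itaconate is absent, so RudN is active.
With repressor RudN bound, *irpF* is not transcribed.
So IrpF is not produced.
Co²⁺ is absent, so LutK is inactive.
Required activator LutK is absent, so *jovT* is not transcribed.
So JovT is not produced.
Required activator IrpF is absent, so *fubQ* is not transcribed.
→ *fubQ* is OFF.
2 of the 5 genes are transcribed.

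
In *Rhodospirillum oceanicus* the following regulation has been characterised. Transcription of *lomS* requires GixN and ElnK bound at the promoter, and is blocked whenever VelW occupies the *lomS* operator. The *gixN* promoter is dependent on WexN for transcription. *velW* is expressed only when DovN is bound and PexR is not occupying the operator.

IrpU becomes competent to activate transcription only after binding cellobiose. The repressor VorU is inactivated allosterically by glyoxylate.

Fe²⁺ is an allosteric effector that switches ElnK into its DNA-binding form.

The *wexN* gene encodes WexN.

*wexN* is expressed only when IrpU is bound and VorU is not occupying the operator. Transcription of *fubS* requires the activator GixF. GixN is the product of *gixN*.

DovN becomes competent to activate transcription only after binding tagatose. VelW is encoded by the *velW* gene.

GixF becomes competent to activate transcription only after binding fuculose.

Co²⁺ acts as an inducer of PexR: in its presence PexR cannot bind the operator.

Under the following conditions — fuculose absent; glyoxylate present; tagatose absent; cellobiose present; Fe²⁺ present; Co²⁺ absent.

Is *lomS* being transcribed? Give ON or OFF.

Glyoxylate is present, so VorU is inactive.
Cellobiose is present, so IrpU is active.
No repressor is bound and IrpU is active, so *wexN* is transcribed.
So WexN is produced and active.
No repressor is bound and WexN is active, so *gixN* is transcribed.
So GixN is produced and active.
Fe²⁺ is present, so ElnK is active.
Tagatose is absent, so DovN is inactive.
Co²⁺ is absent, so PexR is active.
With repressor PexR bound, *velW* is not transcribed.
So VelW is not produced.
No repressor is bound and GixN and ElnK are active, so *lomS* is transcribed.

ON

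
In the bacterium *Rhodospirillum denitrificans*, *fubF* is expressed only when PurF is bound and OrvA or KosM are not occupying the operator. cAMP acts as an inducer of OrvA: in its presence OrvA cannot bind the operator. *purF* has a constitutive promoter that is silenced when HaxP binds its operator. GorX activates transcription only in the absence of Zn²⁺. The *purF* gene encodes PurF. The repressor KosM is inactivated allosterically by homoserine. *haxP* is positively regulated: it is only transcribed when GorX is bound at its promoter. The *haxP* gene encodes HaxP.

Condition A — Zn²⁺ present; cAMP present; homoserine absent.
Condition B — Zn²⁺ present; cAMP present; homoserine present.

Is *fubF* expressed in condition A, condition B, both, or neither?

Condition A:
Zn²⁺ is present, so GorX is inactive.
Required activator GorX is absent, so *haxP* is not transcribed.
So HaxP is not produced.
With no repressor bound, *purF* is transcribed.
So PurF is produced and active.
cAMP is present, so OrvA is inactive.
Homoserine is absent, so KosM is active.
With repressor KosM bound, *fubF* is not transcribed.
→ *fubF* is OFF in A.
Condition B:
Zn²⁺ is present, so GorX is inactive.
Required activator GorX is absent, so *haxP* is not transcribed.
So HaxP is not produced.
With no repressor bound, *purF* is transcribed.
So PurF is produced and active.
cAMP is present, so OrvA is inactive.
Homoserine is present, so KosM is inactive.
No repressor is bound and PurF is active, so *fubF* is transcribed.
→ *fubF* is ON in B.

B only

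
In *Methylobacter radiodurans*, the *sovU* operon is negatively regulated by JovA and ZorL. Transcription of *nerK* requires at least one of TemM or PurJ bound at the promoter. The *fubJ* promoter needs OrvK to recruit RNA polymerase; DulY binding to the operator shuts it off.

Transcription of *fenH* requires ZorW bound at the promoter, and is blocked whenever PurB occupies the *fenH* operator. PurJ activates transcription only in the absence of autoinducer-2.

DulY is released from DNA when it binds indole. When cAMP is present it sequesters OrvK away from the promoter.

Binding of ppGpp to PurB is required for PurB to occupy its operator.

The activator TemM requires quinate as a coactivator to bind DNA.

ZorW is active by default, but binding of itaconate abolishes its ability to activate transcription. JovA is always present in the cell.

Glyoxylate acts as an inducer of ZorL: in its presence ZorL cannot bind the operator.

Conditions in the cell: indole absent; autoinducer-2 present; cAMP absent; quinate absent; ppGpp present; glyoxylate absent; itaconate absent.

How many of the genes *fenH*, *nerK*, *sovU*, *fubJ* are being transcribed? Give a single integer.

ppGpp is present, so PurB is active.
Itaconate is absent, so ZorW is active.
With repressor PurB bound, *fenH* is not transcribed.
→ *fenH* is OFF.
Quinate is absent, so TemM is inactive.
Autoinducer-2 is present, so PurJ is inactive.
No activator is available at the *nerK* promoter, so *nerK* is not transcribed.
→ *nerK* is OFF.
JovA is produced constitutively and is active.
Glyoxylate is absent, so ZorL is active.
With repressor JovA bound, *sovU* is not transcribed.
→ *sovU* is OFF.
Indole is absent, so DulY is active.
cAMP is absent, so OrvK is active.
With repressor DulY bound, *fubJ* is not transcribed.
→ *fubJ* is OFF.
0 of the 4 genes are transcribed.

0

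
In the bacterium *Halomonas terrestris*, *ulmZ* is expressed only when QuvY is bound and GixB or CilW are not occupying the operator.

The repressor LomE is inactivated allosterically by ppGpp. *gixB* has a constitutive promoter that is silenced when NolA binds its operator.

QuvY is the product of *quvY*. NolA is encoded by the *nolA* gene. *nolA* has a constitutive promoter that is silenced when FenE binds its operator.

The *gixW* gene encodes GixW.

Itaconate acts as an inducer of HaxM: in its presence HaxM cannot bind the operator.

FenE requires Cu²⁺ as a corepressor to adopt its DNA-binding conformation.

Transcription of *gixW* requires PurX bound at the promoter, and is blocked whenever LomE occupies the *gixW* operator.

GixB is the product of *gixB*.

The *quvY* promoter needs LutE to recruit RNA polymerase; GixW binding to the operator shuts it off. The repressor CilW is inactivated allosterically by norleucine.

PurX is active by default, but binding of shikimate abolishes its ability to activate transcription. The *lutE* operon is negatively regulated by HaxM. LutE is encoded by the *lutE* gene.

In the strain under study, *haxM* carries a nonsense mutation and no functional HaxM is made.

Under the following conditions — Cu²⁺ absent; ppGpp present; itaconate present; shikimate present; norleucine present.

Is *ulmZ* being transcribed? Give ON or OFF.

ON

Cu²⁺ is absent, so FenE is inactive.
With no repressor bound, *nolA* is transcribed.
So NolA is produced and active.
With repressor NolA bound, *gixB* is not transcribed.
So GixB is not produced.
HaxM is non-functional in this strain, so it has no effect.
With no repressor bound, *lutE* is transcribed.
So LutE is produced and active.
Shikimate is present, so PurX is inactive.
ppGpp is present, so LomE is inactive.
Required activator PurX is absent, so *gixW* is not transcribed.
So GixW is not produced.
No repressor is bound and LutE is active, so *quvY* is transcribed.
So QuvY is produced and active.
Norleucine is present, so CilW is inactive.
No repressor is bound and QuvY is active, so *ulmZ* is transcribed.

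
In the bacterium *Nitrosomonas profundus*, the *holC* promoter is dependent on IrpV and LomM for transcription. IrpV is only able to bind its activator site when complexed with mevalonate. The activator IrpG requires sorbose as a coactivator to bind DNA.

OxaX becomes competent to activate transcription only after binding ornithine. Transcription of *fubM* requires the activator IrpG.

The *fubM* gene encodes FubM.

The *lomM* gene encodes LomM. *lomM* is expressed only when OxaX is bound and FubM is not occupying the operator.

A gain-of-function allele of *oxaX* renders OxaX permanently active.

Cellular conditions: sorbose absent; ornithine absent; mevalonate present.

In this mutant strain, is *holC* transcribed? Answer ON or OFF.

ON

Mevalonate is present, so IrpV is active.
OxaX is constitutively active in this strain.
Sorbose is absent, so IrpG is inactive.
Required activator IrpG is absent, so *fubM* is not transcribed.
So FubM is not produced.
No repressor is bound and OxaX is active, so *lomM* is transcribed.
So LomM is produced and active.
No repressor is bound and IrpV and LomM are active, so *holC* is transcribed.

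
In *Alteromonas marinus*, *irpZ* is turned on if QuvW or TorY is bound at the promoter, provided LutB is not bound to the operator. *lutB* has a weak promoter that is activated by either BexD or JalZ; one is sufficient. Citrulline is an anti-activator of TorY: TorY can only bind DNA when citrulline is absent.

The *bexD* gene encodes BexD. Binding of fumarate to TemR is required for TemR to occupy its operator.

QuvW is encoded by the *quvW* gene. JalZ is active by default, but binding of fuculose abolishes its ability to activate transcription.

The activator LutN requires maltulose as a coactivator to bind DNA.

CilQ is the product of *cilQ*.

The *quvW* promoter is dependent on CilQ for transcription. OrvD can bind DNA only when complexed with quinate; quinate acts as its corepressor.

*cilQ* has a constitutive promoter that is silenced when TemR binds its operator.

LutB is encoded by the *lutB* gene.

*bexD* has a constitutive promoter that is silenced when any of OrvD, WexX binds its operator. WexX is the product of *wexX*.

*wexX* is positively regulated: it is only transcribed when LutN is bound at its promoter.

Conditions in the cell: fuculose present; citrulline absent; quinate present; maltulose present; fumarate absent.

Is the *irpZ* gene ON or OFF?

Quinate is present, so OrvD is active.
Maltulose is present, so LutN is active.
No repressor is bound and LutN is active, so *wexX* is transcribed.
So WexX is produced and active.
With repressor OrvD bound, *bexD* is not transcribed.
So BexD is not produced.
Fuculose is present, so JalZ is inactive.
No activator is available at the *lutB* promoter, so *lutB* is not transcribed.
So LutB is not produced.
Fumarate is absent, so TemR is inactive.
With no repressor bound, *cilQ* is transcribed.
So CilQ is produced and active.
No repressor is bound and CilQ is active, so *quvW* is transcribed.
So QuvW is produced and active.
Citrulline is absent, so TorY is active.
Activator QuvW is present, so *irpZ* is transcribed.

ON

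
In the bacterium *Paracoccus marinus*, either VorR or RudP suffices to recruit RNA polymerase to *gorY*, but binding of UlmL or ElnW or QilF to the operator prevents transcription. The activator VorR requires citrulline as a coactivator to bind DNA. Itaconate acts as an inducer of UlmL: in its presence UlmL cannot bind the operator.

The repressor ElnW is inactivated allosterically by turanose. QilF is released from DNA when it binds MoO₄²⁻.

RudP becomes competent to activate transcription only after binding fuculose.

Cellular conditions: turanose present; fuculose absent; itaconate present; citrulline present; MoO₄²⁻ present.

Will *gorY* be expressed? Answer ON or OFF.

Itaconate is present, so UlmL is inactive.
Turanose is present, so ElnW is inactive.
Citrulline is present, so VorR is active.
MoO₄²⁻ is present, so QilF is inactive.
Fuculose is absent, so RudP is inactive.
Activator VorR is present, so *gorY* is transcribed.

ON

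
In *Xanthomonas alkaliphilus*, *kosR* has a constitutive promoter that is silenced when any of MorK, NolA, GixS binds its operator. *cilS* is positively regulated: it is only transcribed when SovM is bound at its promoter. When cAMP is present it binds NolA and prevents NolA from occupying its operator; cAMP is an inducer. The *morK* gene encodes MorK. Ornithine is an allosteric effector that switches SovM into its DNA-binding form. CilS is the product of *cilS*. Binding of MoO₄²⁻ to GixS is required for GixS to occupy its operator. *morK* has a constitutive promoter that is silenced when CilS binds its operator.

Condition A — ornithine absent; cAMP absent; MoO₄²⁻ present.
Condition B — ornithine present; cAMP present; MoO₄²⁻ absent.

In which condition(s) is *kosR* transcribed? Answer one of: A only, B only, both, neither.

B only

Condition A:
Ornithine is absent, so SovM is inactive.
Required activator SovM is absent, so *cilS* is not transcribed.
So CilS is not produced.
With no repressor bound, *morK* is transcribed.
So MorK is produced and active.
cAMP is absent, so NolA is active.
MoO₄²⁻ is present, so GixS is active.
With repressor MorK bound, *kosR* is not transcribed.
→ *kosR* is OFF in A.
Condition B:
Ornithine is present, so SovM is active.
No repressor is bound and SovM is active, so *cilS* is transcribed.
So CilS is produced and active.
With repressor CilS bound, *morK* is not transcribed.
So MorK is not produced.
cAMP is present, so NolA is inactive.
MoO₄²⁻ is absent, so GixS is inactive.
With no repressor bound, *kosR* is transcribed.
→ *kosR* is ON in B.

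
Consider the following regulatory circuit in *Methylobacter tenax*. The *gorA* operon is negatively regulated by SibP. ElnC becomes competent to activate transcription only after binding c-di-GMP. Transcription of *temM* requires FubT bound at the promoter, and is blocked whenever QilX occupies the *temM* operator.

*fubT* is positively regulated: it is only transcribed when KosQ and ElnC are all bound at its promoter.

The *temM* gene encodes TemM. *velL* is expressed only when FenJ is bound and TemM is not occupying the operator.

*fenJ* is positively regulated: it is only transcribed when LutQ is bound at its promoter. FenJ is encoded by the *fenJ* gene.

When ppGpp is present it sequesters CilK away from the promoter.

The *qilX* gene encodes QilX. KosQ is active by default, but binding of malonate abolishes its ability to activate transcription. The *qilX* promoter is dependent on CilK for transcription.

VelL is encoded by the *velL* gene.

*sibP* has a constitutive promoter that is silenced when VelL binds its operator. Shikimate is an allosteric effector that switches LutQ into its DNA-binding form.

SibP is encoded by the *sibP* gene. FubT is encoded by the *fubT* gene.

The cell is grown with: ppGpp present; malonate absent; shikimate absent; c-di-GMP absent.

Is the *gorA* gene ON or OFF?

Malonate is absent, so KosQ is active.
c-di-GMP is absent, so ElnC is inactive.
Required activator ElnC is absent, so *fubT* is not transcribed.
So FubT is not produced.
ppGpp is present, so CilK is inactive.
Required activator CilK is absent, so *qilX* is not transcribed.
So QilX is not produced.
Required activator FubT is absent, so *temM* is not transcribed.
So TemM is not produced.
Shikimate is absent, so LutQ is inactive.
Required activator LutQ is absent, so *fenJ* is not transcribed.
So FenJ is not produced.
Required activator FenJ is absent, so *velL* is not transcribed.
So VelL is not produced.
With no repressor bound, *sibP* is transcribed.
So SibP is produced and active.
With repressor SibP bound, *gorA* is not transcribed.

OFF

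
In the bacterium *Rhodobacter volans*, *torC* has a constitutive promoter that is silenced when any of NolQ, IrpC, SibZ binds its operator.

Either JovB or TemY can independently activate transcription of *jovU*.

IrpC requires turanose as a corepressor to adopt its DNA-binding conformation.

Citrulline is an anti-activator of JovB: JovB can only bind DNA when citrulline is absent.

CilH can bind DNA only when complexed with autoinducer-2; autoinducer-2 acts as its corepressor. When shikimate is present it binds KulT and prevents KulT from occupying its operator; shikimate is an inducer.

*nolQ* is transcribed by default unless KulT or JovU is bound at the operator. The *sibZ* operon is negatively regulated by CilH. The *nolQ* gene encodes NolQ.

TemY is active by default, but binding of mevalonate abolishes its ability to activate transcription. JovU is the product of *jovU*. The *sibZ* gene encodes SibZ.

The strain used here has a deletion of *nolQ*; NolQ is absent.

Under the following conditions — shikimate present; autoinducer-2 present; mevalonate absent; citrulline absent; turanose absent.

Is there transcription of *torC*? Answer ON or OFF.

NolQ is non-functional in this strain, so it has no effect.
Turanose is absent, so IrpC is inactive.
Autoinducer-2 is present, so CilH is active.
With repressor CilH bound, *sibZ* is not transcribed.
So SibZ is not produced.
With no repressor bound, *torC* is transcribed.

ON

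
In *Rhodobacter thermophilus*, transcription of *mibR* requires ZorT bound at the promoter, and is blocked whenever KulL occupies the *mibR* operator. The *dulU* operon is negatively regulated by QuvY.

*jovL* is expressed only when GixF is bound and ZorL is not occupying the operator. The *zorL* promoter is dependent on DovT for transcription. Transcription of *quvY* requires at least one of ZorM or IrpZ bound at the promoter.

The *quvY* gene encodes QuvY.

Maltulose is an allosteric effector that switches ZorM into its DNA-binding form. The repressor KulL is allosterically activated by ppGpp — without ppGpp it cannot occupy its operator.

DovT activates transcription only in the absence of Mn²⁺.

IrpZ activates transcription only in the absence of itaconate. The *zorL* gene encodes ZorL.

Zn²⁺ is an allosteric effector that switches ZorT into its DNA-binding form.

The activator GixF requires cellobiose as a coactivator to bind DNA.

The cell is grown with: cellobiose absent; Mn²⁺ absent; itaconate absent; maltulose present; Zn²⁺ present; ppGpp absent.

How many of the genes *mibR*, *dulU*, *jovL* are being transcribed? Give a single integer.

1

ppGpp is absent, so KulL is inactive.
Zn²⁺ is present, so ZorT is active.
No repressor is bound and ZorT is active, so *mibR* is transcribed.
→ *mibR* is ON.
Maltulose is present, so ZorM is active.
Itaconate is absent, so IrpZ is active.
Activator ZorM is present, so *quvY* is transcribed.
So QuvY is produced and active.
With repressor QuvY bound, *dulU* is not transcribed.
→ *dulU* is OFF.
Mn²⁺ is absent, so DovT is active.
No repressor is bound and DovT is active, so *zorL* is transcribed.
So ZorL is produced and active.
Cellobiose is absent, so GixF is inactive.
With repressor ZorL bound, *jovL* is not transcribed.
→ *jovL* is OFF.
1 of the 3 genes is transcribed.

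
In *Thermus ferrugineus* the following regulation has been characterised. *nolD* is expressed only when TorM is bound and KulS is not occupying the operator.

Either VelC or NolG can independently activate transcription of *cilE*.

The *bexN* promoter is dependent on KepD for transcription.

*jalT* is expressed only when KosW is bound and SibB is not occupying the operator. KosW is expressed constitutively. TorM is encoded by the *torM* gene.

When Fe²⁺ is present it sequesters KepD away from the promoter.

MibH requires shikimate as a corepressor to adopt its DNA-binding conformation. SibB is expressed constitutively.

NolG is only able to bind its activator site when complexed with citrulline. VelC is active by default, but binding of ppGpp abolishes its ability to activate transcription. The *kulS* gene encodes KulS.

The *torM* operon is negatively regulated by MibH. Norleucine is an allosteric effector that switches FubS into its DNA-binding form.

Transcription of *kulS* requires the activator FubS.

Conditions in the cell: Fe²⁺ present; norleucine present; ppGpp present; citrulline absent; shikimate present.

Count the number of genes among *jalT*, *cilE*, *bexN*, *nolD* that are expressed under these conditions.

KosW is produced constitutively and is active.
SibB is produced constitutively and is active.
With repressor SibB bound, *jalT* is not transcribed.
→ *jalT* is OFF.
ppGpp is present, so VelC is inactive.
Citrulline is absent, so NolG is inactive.
No activator is available at the *cilE* promoter, so *cilE* is not transcribed.
→ *cilE* is OFF.
Fe²⁺ is present, so KepD is inactive.
Required activator KepD is absent, so *bexN* is not transcribed.
→ *bexN* is OFF.
Norleucine is present, so FubS is active.
No repressor is bound and FubS is active, so *kulS* is transcribed.
So KulS is produced and active.
Shikimate is present, so MibH is active.
With repressor MibH bound, *torM* is not transcribed.
So TorM is not produced.
With repressor KulS bound, *nolD* is not transcribed.
→ *nolD* is OFF.
0 of the 4 genes are transcribed.

0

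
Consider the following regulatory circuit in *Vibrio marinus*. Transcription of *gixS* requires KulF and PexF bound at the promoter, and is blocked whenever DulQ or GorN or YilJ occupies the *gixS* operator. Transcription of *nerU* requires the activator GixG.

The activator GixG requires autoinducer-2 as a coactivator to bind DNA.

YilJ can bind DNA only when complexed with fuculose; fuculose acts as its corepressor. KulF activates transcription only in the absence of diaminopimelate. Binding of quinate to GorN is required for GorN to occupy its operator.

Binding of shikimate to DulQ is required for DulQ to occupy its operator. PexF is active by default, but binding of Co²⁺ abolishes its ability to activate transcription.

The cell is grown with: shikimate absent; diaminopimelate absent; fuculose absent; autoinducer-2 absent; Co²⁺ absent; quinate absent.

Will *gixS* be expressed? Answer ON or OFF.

ON

Diaminopimelate is absent, so KulF is active.
Shikimate is absent, so DulQ is inactive.
Quinate is absent, so GorN is inactive.
Fuculose is absent, so YilJ is inactive.
Co²⁺ is absent, so PexF is active.
No repressor is bound and KulF and PexF are active, so *gixS* is transcribed.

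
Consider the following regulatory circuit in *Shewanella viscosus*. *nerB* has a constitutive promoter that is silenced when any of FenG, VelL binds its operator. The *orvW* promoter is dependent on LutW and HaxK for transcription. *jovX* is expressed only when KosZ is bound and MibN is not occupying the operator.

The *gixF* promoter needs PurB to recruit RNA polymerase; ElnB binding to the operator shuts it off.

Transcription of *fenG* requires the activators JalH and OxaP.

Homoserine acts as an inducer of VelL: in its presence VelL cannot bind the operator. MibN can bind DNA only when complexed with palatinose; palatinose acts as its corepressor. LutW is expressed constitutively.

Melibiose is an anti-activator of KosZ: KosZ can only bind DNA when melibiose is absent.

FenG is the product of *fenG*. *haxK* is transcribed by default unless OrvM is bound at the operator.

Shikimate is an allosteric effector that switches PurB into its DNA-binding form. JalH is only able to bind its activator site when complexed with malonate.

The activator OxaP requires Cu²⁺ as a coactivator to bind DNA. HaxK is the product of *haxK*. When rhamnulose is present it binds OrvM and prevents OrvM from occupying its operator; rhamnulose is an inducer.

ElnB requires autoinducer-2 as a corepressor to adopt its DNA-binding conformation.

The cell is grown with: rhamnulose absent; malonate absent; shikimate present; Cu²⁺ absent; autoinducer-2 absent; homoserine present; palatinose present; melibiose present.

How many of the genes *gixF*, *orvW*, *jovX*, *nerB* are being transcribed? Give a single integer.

Autoinducer-2 is absent, so ElnB is inactive.
Shikimate is present, so PurB is active.
No repressor is bound and PurB is active, so *gixF* is transcribed.
→ *gixF* is ON.
LutW is produced constitutively and is active.
Rhamnulose is absent, so OrvM is active.
With repressor OrvM bound, *haxK* is not transcribed.
So HaxK is not produced.
Required activator HaxK is absent, so *orvW* is not transcribed.
→ *orvW* is OFF.
Melibiose is present, so KosZ is inactive.
Palatinose is present, so MibN is active.
With repressor MibN bound, *jovX* is not transcribed.
→ *jovX* is OFF.
Malonate is absent, so JalH is inactive.
Cu²⁺ is absent, so OxaP is inactive.
Required activator JalH is absent, so *fenG* is not transcribed.
So FenG is not produced.
Homoserine is present, so VelL is inactive.
With no repressor bound, *nerB* is transcribed.
→ *nerB* is ON.
2 of the 4 genes are transcribed.

2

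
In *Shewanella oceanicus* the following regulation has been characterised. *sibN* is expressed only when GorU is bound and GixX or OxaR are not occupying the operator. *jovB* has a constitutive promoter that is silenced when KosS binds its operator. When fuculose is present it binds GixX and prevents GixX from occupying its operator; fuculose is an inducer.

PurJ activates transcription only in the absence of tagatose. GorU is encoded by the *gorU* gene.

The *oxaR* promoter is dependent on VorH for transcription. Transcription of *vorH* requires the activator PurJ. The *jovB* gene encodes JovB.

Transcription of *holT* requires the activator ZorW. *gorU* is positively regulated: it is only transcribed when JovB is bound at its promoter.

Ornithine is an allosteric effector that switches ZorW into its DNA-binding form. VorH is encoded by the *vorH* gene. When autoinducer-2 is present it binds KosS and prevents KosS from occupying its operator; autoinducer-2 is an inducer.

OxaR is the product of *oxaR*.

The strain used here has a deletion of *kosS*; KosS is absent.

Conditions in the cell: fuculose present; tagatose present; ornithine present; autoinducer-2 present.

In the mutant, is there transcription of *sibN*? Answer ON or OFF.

ON

KosS is non-functional in this strain, so it has no effect.
With no repressor bound, *jovB* is transcribed.
So JovB is produced and active.
No repressor is bound and JovB is active, so *gorU* is transcribed.
So GorU is produced and active.
Fuculose is present, so GixX is inactive.
Tagatose is present, so PurJ is inactive.
Required activator PurJ is absent, so *vorH* is not transcribed.
So VorH is not produced.
Required activator VorH is absent, so *oxaR* is not transcribed.
So OxaR is not produced.
No repressor is bound and GorU is active, so *sibN* is transcribed.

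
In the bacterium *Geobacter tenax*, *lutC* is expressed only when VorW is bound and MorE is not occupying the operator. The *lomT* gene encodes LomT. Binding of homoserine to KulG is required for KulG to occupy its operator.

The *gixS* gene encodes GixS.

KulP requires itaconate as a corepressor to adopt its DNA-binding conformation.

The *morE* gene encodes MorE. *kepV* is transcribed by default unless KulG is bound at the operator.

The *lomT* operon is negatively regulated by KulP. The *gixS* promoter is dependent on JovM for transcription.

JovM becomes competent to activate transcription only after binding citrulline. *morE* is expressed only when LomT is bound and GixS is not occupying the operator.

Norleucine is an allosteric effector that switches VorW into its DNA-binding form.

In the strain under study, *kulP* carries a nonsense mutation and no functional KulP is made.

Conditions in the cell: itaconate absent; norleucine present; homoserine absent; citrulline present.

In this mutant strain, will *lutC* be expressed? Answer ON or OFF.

Norleucine is present, so VorW is active.
Citrulline is present, so JovM is active.
No repressor is bound and JovM is active, so *gixS* is transcribed.
So GixS is produced and active.
KulP is non-functional in this strain, so it has no effect.
With no repressor bound, *lomT* is transcribed.
So LomT is produced and active.
With repressor GixS bound, *morE* is not transcribed.
So MorE is not produced.
No repressor is bound and VorW is active, so *lutC* is transcribed.

ON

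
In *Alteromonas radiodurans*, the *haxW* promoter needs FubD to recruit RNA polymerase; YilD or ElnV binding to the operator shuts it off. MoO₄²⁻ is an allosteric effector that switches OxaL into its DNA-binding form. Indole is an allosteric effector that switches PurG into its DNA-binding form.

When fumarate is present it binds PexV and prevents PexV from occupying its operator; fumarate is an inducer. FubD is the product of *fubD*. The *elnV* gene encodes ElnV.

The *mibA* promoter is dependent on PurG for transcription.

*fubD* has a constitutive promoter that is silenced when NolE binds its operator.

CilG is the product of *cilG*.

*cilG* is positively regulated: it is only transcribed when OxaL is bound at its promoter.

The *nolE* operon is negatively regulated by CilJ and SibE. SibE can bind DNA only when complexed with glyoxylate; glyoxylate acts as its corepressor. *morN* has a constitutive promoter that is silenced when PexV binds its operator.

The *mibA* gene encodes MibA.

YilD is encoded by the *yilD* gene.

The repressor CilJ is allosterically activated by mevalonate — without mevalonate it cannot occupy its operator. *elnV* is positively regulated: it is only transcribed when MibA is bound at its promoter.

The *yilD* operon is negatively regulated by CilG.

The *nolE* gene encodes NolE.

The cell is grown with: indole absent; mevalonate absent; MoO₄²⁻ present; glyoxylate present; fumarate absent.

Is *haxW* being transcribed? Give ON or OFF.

ON

MoO₄²⁻ is present, so OxaL is active.
No repressor is bound and OxaL is active, so *cilG* is transcribed.
So CilG is produced and active.
With repressor CilG bound, *yilD* is not transcribed.
So YilD is not produced.
Mevalonate is absent, so CilJ is inactive.
Glyoxylate is present, so SibE is active.
With repressor SibE bound, *nolE* is not transcribed.
So NolE is not produced.
With no repressor bound, *fubD* is transcribed.
So FubD is produced and active.
Indole is absent, so PurG is inactive.
Required activator PurG is absent, so *mibA* is not transcribed.
So MibA is not produced.
Required activator MibA is absent, so *elnV* is not transcribed.
So ElnV is not produced.
No repressor is bound and FubD is active, so *haxW* is transcribed.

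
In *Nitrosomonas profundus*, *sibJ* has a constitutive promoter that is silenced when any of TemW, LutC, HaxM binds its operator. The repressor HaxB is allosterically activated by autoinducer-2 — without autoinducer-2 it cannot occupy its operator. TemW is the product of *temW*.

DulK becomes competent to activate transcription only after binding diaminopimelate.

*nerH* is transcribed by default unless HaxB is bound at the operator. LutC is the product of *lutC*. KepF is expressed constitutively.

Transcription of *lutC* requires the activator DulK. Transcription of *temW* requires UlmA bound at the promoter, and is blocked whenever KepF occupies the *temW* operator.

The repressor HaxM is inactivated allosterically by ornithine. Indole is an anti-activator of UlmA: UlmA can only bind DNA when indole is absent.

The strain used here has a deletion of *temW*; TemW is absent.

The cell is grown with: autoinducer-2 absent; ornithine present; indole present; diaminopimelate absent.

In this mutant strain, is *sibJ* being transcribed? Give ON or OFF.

TemW is non-functional in this strain, so it has no effect.
Diaminopimelate is absent, so DulK is inactive.
Required activator DulK is absent, so *lutC* is not transcribed.
So LutC is not produced.
Ornithine is present, so HaxM is inactive.
With no repressor bound, *sibJ* is transcribed.

ON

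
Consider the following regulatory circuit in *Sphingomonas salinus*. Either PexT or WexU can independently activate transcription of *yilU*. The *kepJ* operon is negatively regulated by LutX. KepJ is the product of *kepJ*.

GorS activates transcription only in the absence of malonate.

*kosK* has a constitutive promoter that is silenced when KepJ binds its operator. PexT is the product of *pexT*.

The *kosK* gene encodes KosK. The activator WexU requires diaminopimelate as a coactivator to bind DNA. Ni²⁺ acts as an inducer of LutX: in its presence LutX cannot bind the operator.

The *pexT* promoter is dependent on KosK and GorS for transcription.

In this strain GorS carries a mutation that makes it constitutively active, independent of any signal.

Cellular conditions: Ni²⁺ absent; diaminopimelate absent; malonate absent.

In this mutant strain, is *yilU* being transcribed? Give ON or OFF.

ON

Ni²⁺ is absent, so LutX is active.
With repressor LutX bound, *kepJ* is not transcribed.
So KepJ is not produced.
With no repressor bound, *kosK* is transcribed.
So KosK is produced and active.
GorS is constitutively active in this strain.
No repressor is bound and KosK and GorS are active, so *pexT* is transcribed.
So PexT is produced and active.
Diaminopimelate is absent, so WexU is inactive.
Activator PexT is present, so *yilU* is transcribed.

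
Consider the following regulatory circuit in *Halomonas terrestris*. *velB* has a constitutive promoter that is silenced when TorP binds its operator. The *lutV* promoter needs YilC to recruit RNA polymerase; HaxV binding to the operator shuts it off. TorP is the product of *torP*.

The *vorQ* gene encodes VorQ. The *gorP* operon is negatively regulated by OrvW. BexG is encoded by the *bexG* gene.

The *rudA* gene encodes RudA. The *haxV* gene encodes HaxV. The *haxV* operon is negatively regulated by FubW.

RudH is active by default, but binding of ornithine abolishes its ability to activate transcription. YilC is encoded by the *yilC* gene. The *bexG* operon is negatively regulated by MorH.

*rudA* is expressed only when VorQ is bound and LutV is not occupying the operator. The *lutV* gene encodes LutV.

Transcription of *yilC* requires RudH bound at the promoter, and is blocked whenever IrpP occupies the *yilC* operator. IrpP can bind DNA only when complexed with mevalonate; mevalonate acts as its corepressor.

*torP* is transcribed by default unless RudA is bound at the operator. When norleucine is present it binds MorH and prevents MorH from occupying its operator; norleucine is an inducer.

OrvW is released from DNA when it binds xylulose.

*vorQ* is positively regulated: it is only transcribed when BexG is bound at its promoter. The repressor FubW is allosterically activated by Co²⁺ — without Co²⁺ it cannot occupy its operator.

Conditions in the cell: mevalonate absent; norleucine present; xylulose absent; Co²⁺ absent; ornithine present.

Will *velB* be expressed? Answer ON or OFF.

ON

Norleucine is present, so MorH is inactive.
With no repressor bound, *bexG* is transcribed.
So BexG is produced and active.
No repressor is bound and BexG is active, so *vorQ* is transcribed.
So VorQ is produced and active.
Mevalonate is absent, so IrpP is inactive.
Ornithine is present, so RudH is inactive.
Required activator RudH is absent, so *yilC* is not transcribed.
So YilC is not produced.
Co²⁺ is absent, so FubW is inactive.
With no repressor bound, *haxV* is transcribed.
So HaxV is produced and active.
With repressor HaxV bound, *lutV* is not transcribed.
So LutV is not produced.
No repressor is bound and VorQ is active, so *rudA* is transcribed.
So RudA is produced and active.
With repressor RudA bound, *torP* is not transcribed.
So TorP is not produced.
With no repressor bound, *velB* is transcribed.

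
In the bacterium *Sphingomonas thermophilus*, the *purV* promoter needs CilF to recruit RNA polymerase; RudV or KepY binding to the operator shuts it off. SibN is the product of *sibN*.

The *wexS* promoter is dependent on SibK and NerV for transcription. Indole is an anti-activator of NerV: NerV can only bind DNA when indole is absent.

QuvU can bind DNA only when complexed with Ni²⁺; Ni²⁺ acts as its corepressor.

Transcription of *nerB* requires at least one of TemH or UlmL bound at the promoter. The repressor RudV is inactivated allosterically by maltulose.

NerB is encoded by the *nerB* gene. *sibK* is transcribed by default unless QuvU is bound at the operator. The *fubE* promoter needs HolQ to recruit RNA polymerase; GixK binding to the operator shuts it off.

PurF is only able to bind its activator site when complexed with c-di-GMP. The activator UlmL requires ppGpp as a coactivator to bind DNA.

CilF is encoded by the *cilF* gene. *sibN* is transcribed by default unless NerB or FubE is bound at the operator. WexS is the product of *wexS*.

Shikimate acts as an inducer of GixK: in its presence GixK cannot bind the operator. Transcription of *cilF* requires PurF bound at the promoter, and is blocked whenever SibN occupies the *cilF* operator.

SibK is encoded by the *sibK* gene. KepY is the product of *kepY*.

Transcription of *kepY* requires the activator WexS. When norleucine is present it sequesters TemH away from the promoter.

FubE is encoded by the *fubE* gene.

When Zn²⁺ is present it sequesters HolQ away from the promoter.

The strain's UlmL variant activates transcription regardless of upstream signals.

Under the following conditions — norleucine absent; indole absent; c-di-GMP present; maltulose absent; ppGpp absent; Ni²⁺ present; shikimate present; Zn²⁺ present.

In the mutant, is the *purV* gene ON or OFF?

Maltulose is absent, so RudV is active.
Ni²⁺ is present, so QuvU is active.
With repressor QuvU bound, *sibK* is not transcribed.
So SibK is not produced.
Indole is absent, so NerV is active.
Required activator SibK is absent, so *wexS* is not transcribed.
So WexS is not produced.
Required activator WexS is absent, so *kepY* is not transcribed.
So KepY is not produced.
c-di-GMP is present, so PurF is active.
Norleucine is absent, so TemH is active.
UlmL is constitutively active in this strain.
Activator TemH is present, so *nerB* is transcribed.
So NerB is produced and active.
Zn²⁺ is present, so HolQ is inactive.
Shikimate is present, so GixK is inactive.
Required activator HolQ is absent, so *fubE* is not transcribed.
So FubE is not produced.
With repressor NerB bound, *sibN* is not transcribed.
So SibN is not produced.
No repressor is bound and PurF is active, so *cilF* is transcribed.
So CilF is produced and active.
With repressor RudV bound, *purV* is not transcribed.

OFF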